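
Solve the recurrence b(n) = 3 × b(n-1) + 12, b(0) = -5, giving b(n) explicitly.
Recurrence: b(n) = 3 × b(n-1) + 12, initial: b(0) = -5.
Try b(n) = A·3ⁿ + C. Substituting: A·3ⁿ + C = 3(A·3ⁿ⁻¹ + C) + 12 = A·3ⁿ + 3C + 12, so C = 3C + 12, giving C = -6. Then b(0) = A - 6 = -5 gives A = 1.

b(n) = 3ⁿ - 6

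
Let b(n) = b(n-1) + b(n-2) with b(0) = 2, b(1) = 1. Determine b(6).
Computing the sequence terms:
2, 1, 3, 4, 7, 11, 18

18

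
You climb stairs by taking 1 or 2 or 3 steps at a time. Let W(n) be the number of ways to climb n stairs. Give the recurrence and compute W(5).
Condition on the size of the last step (1 to 3): before it there were n-1, …, n-3 stairs climbed, and these cases are disjoint, so W(n) = W(n-1) + W(n-2) + W(n-3) (order-3 linear recurrence).
Initial conditions by direct count (compositions of i into parts ≤ 3): W(1) = 1; W(2) = 2; W(3) = 4.
Iterating the recurrence: W(4) = 7, W(5) = 13.

W(n) = W(n-1) + W(n-2) + W(n-3), W(1) = 1, W(2) = 2, W(3) = 4; W(5) = 13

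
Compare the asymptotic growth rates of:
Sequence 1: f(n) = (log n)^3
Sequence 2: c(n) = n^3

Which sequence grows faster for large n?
Comparing growth rates:
Growth-rate hierarchy: log n ≺ any polynomial ≺ any exponential cⁿ (c>1) ≺ n! ≺ nⁿ.
polynomial degree 3 dominates polylogarithmic (log n)^3 asymptotically.

c(n) grows faster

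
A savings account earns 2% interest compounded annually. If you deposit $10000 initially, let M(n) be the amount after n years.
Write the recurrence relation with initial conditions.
Each year the balance grows by 2%, i.e. is multiplied by 1 + 2/100 = 1.02, so M(n) = 1.02 × M(n-1). The initial deposit gives M(0) = 10000.
Unrolling gives the closed form M(n) = 10000 × (1.02)ⁿ.

M(n) = 1.02 × M(n-1), M(0) = 10000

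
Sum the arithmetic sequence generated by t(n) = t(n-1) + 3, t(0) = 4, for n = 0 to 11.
Computing the sequence terms: 4, 7, 10, 13, 16, 19, 22, 25, 28, 31, 34, 37
Adding these values together:

246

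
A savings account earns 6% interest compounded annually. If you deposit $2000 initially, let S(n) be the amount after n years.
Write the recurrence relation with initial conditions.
Each year the balance grows by 6%, i.e. is multiplied by 1 + 6/100 = 1.06, so S(n) = 1.06 × S(n-1). The initial deposit gives S(0) = 2000.
Unrolling gives the closed form S(n) = 2000 × (1.06)ⁿ.

S(n) = 1.06 × S(n-1), S(0) = 2000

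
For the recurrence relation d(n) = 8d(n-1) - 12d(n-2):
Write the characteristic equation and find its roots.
Substitute d(n) = rⁿ and divide through by rⁿ⁻²: r² - 8r + 12 = 0
Factor: (r - 2)(r - 6) = 0, so r = 2, 6.
General solution: d(n) = A·2ⁿ + B·6ⁿ

Characteristic: r² - 8r + 12 = 0, Roots: r = 2, 6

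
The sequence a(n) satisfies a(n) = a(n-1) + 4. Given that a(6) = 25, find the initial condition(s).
a(6) = a(0) + 6·4, so a(0) = 25 - 24 = 1.

a(0) = 1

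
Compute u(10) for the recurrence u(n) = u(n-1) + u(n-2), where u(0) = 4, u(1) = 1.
Computing the sequence terms:
4, 1, 5, 6, 11, 17, 28, 45, 73, 118, 191

191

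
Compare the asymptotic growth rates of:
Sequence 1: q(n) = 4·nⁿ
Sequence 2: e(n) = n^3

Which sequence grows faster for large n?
Comparing growth rates:
Growth-rate hierarchy: log n ≺ any polynomial ≺ any exponential cⁿ (c>1) ≺ n! ≺ nⁿ.
super-exponential nⁿ dominates polynomial degree 3 asymptotically.

q(n) grows faster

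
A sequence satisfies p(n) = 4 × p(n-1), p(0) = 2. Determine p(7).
Computing step by step:
p(0) = 2
p(1) = 4 × 2 = 8
p(2) = 4 × 8 = 32
p(3) = 4 × 32 = 128
p(4) = 4 × 128 = 512
p(5) = 4 × 512 = 2048
p(6) = 4 × 2048 = 8192
p(7) = 4 × 8192 = 32768

32768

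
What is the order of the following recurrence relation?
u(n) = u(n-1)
The order is the largest lag k for which u(n-k) appears. Here the deepest term is u(n-1), so the order is 1.

Order 1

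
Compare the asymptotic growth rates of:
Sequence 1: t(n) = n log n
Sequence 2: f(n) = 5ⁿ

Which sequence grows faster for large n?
Comparing growth rates:
Growth-rate hierarchy: log n ≺ any polynomial ≺ any exponential cⁿ (c>1) ≺ n! ≺ nⁿ.
exponential base 5 dominates polynomial degree 1 (with log factor) asymptotically.

f(n) grows faster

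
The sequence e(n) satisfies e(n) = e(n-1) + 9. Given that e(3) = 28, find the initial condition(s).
e(3) = e(0) + 3·9, so e(0) = 28 - 27 = 1.

e(0) = 1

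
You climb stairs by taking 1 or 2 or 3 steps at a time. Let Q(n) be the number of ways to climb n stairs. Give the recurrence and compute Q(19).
Condition on the size of the last step (1 to 3): before it there were n-1, …, n-3 stairs climbed, and these cases are disjoint, so Q(n) = Q(n-1) + Q(n-2) + Q(n-3) (order-3 linear recurrence).
Initial conditions by direct count (compositions of i into parts ≤ 3): Q(1) = 1; Q(2) = 2; Q(3) = 4.
Iterating the recurrence: Q(4) = 7, Q(5) = 13, Q(6) = 24, Q(7) = 44, Q(8) = 81, Q(9) = 149, Q(10) = 274, Q(11) = 504, Q(12) = 927, Q(13) = 1705, Q(14) = 3136, Q(15) = 5768, Q(16) = 10609, Q(17) = 19513, Q(18) = 35890, Q(19) = 66012.

Q(n) = Q(n-1) + Q(n-2) + Q(n-3), Q(1) = 1, Q(2) = 2, Q(3) = 4; Q(19) = 66012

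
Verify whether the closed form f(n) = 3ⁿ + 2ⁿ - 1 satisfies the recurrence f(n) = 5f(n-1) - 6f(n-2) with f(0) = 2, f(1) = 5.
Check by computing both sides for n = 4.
From the recurrence with f(0) = 2, f(1) = 5:
  f(0) = 2, f(1) = 5, f(2) = 13, f(3) = 35, f(4) = 97
  so the recurrence gives f(4) = 97.
From the proposed closed form f(n) = 3ⁿ + 2ⁿ - 1:
  f(4) = 96.
The recurrence gives 97 but the closed form gives 96, so the closed form does not satisfy the recurrence.

No, the closed form is incorrect.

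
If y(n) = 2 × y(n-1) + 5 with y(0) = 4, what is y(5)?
Computing step by step:
y(0) = 4
y(1) = 2 × 4 + 5 = 13
y(2) = 2 × 13 + 5 = 31
y(3) = 2 × 31 + 5 = 67
y(4) = 2 × 67 + 5 = 139
y(5) = 2 × 139 + 5 = 283

283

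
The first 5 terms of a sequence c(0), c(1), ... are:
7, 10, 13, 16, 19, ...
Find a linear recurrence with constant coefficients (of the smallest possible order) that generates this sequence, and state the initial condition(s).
Look for the lowest-order linear relation among consecutive terms.
Observation: consecutive differences are constant (= 3).
Check at n=2: 1·10 + 3 = 13. ✓

c(n) = c(n-1) + 3, c(0) = 7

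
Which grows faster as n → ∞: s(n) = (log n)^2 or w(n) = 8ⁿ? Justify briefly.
Comparing growth rates:
Growth-rate hierarchy: log n ≺ any polynomial ≺ any exponential cⁿ (c>1) ≺ n! ≺ nⁿ.
exponential base 8 dominates polylogarithmic (log n)^2 asymptotically.

w(n) grows faster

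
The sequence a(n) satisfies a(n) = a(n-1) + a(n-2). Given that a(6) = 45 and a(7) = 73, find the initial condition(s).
Work backwards using a(k) = a(k+2) - a(k+1):
a(5) = a(7) - a(6) = 73 - 45 = 28
a(4) = a(6) - a(5) = 45 - 28 = 17
a(3) = a(5) - a(4) = 28 - 17 = 11
a(2) = a(4) - a(3) = 17 - 11 = 6
a(1) = a(3) - a(2) = 11 - 6 = 5
a(0) = a(2) - a(1) = 6 - 5 = 1

a(0) = 1, a(1) = 5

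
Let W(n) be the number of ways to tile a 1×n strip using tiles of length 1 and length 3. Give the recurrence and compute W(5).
Condition on the last tile: it has length 1 (leaving a 1×(n-1) strip) or length 3 (leaving a 1×(n-3) strip), so W(n) = W(n-1) + W(n-3) (order-3 linear recurrence).
For 0 ≤ i < 3 only unit tiles fit, so W(i) = 1.
Iterating the recurrence: W(3) = 2, W(4) = 3, W(5) = 4.

W(n) = W(n-1) + W(n-3), with W(i) = 1 for 0 ≤ i < 3; W(5) = 4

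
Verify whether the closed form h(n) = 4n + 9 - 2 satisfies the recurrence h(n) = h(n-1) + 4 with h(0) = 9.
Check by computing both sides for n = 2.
From the recurrence with h(0) = 9:
  h(0) = 9, h(1) = 13, h(2) = 17
  so the recurrence gives h(2) = 17.
From the proposed closed form h(n) = 4n + 9 - 2:
  h(2) = 15.
The recurrence gives 17 but the closed form gives 15, so the closed form does not satisfy the recurrence.

No, the closed form is incorrect.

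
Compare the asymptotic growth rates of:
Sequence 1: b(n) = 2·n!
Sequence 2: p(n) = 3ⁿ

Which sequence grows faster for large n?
Comparing growth rates:
Growth-rate hierarchy: log n ≺ any polynomial ≺ any exponential cⁿ (c>1) ≺ n! ≺ nⁿ.
factorial dominates exponential base 3 asymptotically.

b(n) grows faster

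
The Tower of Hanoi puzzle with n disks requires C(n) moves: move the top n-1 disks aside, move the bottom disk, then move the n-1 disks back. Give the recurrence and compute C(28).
Moving n disks = move the top n-1 disks aside (C(n-1) moves) + move the largest disk (1 move) + move the n-1 disks back on top (C(n-1) moves), so C(n) = 2C(n-1) + 1, with C(1) = 1 (a single disk takes one move).
First terms: 1, 3, 7, 15, 31, 63, … — each is one less than a power of 2. Indeed C(n) + 1 = 2(C(n-1) + 1) with C(1) + 1 = 2, so C(n) + 1 = 2ⁿ and C(n) = 2ⁿ - 1.
Hence C(28) = 2^28 - 1 = 268435456 - 1 = 268435455.

C(n) = 2C(n-1) + 1, C(1) = 1; C(28) = 268435455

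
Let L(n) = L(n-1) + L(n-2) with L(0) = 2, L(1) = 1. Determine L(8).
Computing the sequence terms:
2, 1, 3, 4, 7, 11, 18, 29, 47

47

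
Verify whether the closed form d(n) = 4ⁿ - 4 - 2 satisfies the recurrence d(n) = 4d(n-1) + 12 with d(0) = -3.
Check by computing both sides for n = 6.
From the recurrence with d(0) = -3:
  d(0) = -3, d(1) = 0, d(2) = 12, d(3) = 60, d(4) = 252, d(5) = 1020, d(6) = 4092
  so the recurrence gives d(6) = 4092.
From the proposed closed form d(n) = 4ⁿ - 4 - 2:
  d(6) = 4090.
The recurrence gives 4092 but the closed form gives 4090, so the closed form does not satisfy the recurrence.

No, the closed form is incorrect.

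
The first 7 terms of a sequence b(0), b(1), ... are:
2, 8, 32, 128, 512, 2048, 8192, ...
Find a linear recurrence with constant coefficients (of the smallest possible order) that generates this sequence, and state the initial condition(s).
Look for the lowest-order linear relation among consecutive terms.
Observation: each term is 4× the previous.
Check at n=2: 4·8 = 32. ✓

b(n) = 4 × b(n-1), b(0) = 2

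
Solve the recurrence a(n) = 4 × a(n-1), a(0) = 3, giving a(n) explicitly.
Recurrence: a(n) = 4 × a(n-1), initial: a(0) = 3.
Each term is 4 times the previous, so this is geometric with ratio 4. After n steps: a(n) = a(0)·4ⁿ = 3·4ⁿ.

a(n) = 3·4ⁿ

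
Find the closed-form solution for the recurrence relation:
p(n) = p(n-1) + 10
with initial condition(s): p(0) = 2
Recurrence: p(n) = p(n-1) + 10, initial: p(0) = 2.
Each step adds 10, so p(n) = p(0) + 10n = 10n + 2.

p(n) = 10n + 2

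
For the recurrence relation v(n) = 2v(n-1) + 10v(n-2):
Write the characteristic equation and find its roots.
Substitute v(n) = rⁿ and divide through by rⁿ⁻²: r² - 2r - 10 = 0
Discriminant: 2² + 4·10 = 44, not a perfect square, so by the quadratic formula r = (2 ± √44)/2.
General solution: v(n) = A·r₁ⁿ + B·r₂ⁿ where r₁,r₂ = (2 ± √44)/2

Characteristic: r² - 2r - 10 = 0, Roots: r = (2 ± √44)/2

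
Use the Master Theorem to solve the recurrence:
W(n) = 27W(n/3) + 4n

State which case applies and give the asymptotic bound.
Master Theorem template: W(n) = a·W(n/b) + f(n).
Here: a=27, b=3, f(n)=4n
Compute log_b(a) = log_3(27) = 3.
f(n) = 4n = O(n^(3-ε)) with ε = 2. Case 1: W(n) = Θ(n^log_b(a)) = Θ(n^3).

Case 1: W(n) = Θ(n^3)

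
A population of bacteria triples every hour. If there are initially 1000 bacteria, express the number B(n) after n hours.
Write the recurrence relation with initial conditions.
Each hour multiplies the count by 3, so the count after n hours depends only on the count after n-1 hours: B(n) = 3 × B(n-1). The starting count gives B(0) = 1000.
Unrolling n times gives the closed form B(n) = 1000 × 3ⁿ.

B(n) = 3 × B(n-1), B(0) = 1000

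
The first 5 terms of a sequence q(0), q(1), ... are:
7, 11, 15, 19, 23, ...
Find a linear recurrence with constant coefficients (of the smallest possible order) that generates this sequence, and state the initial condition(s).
Look for the lowest-order linear relation among consecutive terms.
Observation: consecutive differences are constant (= 4).
Check at n=2: 1·11 + 4 = 15. ✓

q(n) = q(n-1) + 4, q(0) = 7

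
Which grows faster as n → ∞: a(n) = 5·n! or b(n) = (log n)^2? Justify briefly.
Comparing growth rates:
Growth-rate hierarchy: log n ≺ any polynomial ≺ any exponential cⁿ (c>1) ≺ n! ≺ nⁿ.
factorial dominates polylogarithmic (log n)^2 asymptotically.

a(n) grows faster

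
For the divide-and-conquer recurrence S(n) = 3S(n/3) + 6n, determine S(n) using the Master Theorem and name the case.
Master Theorem template: S(n) = a·S(n/b) + f(n).
Here: a=3, b=3, f(n)=6n
Compute log_b(a) = log_3(3) = 1.
f(n) = 6n = Θ(n). Case 2: S(n) = Θ(n log n).

Case 2: S(n) = Θ(n log n)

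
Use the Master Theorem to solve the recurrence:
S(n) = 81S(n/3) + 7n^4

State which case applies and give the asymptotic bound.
Master Theorem template: S(n) = a·S(n/b) + f(n).
Here: a=81, b=3, f(n)=7n^4
Compute log_b(a) = log_3(81) = 4.
f(n) = 7n^4 = Θ(n^4). Case 2: S(n) = Θ(n^4 log n).

Case 2: S(n) = Θ(n^4 log n)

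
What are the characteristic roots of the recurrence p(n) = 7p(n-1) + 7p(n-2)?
Substitute p(n) = rⁿ and divide through by rⁿ⁻²: r² - 7r - 7 = 0
Discriminant: 7² + 4·7 = 77, not a perfect square, so by the quadratic formula r = (7 ± √77)/2.
General solution: p(n) = A·r₁ⁿ + B·r₂ⁿ where r₁,r₂ = (7 ± √77)/2

Characteristic: r² - 7r - 7 = 0, Roots: r = (7 ± √77)/2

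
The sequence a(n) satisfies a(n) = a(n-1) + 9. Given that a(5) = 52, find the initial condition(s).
a(5) = a(0) + 5·9, so a(0) = 52 - 45 = 7.

a(0) = 7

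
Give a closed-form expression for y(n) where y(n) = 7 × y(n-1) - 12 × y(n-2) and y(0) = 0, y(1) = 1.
Recurrence: y(n) = 7 × y(n-1) - 12 × y(n-2), initial: y(0) = 0, y(1) = 1.
Characteristic equation: r² - 7r + 12 = 0, which factors as (r - 4)(r - 3) = 0, so r = 4, 3. General solution y(n) = A·4ⁿ + B·3ⁿ. From y(0) = 0: A + B = 0. From y(1) = 1: 4A + 3B = 1. Solving gives A = 1, B = -1.

y(n) = 4ⁿ - 3ⁿ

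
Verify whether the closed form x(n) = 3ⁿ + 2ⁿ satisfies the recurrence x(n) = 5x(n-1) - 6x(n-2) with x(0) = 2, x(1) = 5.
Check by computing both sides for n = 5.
From the recurrence with x(0) = 2, x(1) = 5:
  x(0) = 2, x(1) = 5, x(2) = 13, x(3) = 35, x(4) = 97, x(5) = 275
  so the recurrence gives x(5) = 275.
From the proposed closed form x(n) = 3ⁿ + 2ⁿ:
  x(5) = 275.
Both sides give 275 at n = 5, and the initial condition(s) match, so the closed form is consistent.

Yes, the closed form is correct.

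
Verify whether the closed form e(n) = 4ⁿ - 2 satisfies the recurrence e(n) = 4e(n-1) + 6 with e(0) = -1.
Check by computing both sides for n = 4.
From the recurrence with e(0) = -1:
  e(0) = -1, e(1) = 2, e(2) = 14, e(3) = 62, e(4) = 254
  so the recurrence gives e(4) = 254.
From the proposed closed form e(n) = 4ⁿ - 2:
  e(4) = 254.
Both sides give 254 at n = 4, and the initial condition(s) match, so the closed form is consistent.

Yes, the closed form is correct.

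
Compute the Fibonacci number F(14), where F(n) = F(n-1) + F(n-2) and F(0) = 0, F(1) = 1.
Computing the sequence terms:
0, 1, 1, 2, 3, 5, 8, 13, 21, 34, 55, 89, 144, 233, 377

377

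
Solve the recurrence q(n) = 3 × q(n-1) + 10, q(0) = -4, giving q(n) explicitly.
Recurrence: q(n) = 3 × q(n-1) + 10, initial: q(0) = -4.
Try q(n) = A·3ⁿ + C. Substituting: A·3ⁿ + C = 3(A·3ⁿ⁻¹ + C) + 10 = A·3ⁿ + 3C + 10, so C = 3C + 10, giving C = -5. Then q(0) = A - 5 = -4 gives A = 1.

q(n) = 3ⁿ - 5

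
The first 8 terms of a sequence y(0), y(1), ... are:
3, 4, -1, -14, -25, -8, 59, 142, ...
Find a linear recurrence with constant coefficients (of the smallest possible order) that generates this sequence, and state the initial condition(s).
Look for the lowest-order linear relation among consecutive terms.
Observation: y(n) - 2·y(n-1) - (-3)·y(n-2) = 0 holds for the shown terms, and no order-1 relation y(n) = α·y(n-1) + β fits.
Check at n=3: 2·-1 + (-3)·4 = -14. ✓

y(n) = 2y(n-1) - 3y(n-2), y(0) = 3, y(1) = 4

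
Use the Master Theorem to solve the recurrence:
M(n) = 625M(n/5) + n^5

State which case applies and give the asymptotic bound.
Master Theorem template: M(n) = a·M(n/b) + f(n).
Here: a=625, b=5, f(n)=n^5
Compute log_b(a) = log_5(625) = 4.
f(n) = n^5 = Ω(n^(4+ε)) with ε = 1, and the regularity condition holds (a·f(n/b) = (a/b^5)·f(n) with a/b^5 = 5^-1 < 1). Case 3: M(n) = Θ(f(n)) = Θ(n^5).

Case 3: M(n) = Θ(n^5)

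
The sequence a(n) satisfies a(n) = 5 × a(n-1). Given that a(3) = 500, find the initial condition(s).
In general a(n) = 5ⁿ · a(0). At n = 3: a(0) = a(3) / 5^3 = 500 / 125 = 4.

a(0) = 4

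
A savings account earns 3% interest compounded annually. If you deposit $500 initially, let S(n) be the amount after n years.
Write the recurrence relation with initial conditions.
Each year the balance grows by 3%, i.e. is multiplied by 1 + 3/100 = 1.03, so S(n) = 1.03 × S(n-1). The initial deposit gives S(0) = 500.
Unrolling gives the closed form S(n) = 500 × (1.03)ⁿ.

S(n) = 1.03 × S(n-1), S(0) = 500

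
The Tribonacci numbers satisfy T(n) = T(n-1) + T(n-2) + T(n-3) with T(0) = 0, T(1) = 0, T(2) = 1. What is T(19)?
Computing the sequence terms:
0, 0, 1, 1, 2, 4, 7, 13, 24, 44, 81, 149, 274, 504, 927, 1705, 3136, 5768, 10609, 19513

19513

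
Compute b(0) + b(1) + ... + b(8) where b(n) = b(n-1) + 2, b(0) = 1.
Computing the sequence terms: 1, 3, 5, 7, 9, 11, 13, 15, 17
Adding these values together:

81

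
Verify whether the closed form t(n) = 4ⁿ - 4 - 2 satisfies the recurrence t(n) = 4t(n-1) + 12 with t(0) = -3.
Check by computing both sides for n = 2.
From the recurrence with t(0) = -3:
  t(0) = -3, t(1) = 0, t(2) = 12
  so the recurrence gives t(2) = 12.
From the proposed closed form t(n) = 4ⁿ - 4 - 2:
  t(2) = 10.
The recurrence gives 12 but the closed form gives 10, so the closed form does not satisfy the recurrence.

No, the closed form is incorrect.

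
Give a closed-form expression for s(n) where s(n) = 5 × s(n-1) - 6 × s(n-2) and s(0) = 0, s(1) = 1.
Recurrence: s(n) = 5 × s(n-1) - 6 × s(n-2), initial: s(0) = 0, s(1) = 1.
Characteristic equation: r² - 5r + 6 = 0, which factors as (r - 3)(r - 2) = 0, so r = 3, 2. General solution s(n) = A·3ⁿ + B·2ⁿ. From s(0) = 0: A + B = 0. From s(1) = 1: 3A + 2B = 1. Solving gives A = 1, B = -1.

s(n) = 3ⁿ - 2ⁿ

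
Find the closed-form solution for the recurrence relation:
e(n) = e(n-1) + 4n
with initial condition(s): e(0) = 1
Recurrence: e(n) = e(n-1) + 4n, initial: e(0) = 1.
Telescoping: e(n) = e(0) + 4·Σᵢ₌₁ⁿ i = 1 + 4·n(n+1)/2.

e(n) = 4·n(n+1)/2 + 1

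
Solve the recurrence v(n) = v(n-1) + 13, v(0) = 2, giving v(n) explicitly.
Recurrence: v(n) = v(n-1) + 13, initial: v(0) = 2.
Each step adds 13, so v(n) = v(0) + 13n = 13n + 2.

v(n) = 13n + 2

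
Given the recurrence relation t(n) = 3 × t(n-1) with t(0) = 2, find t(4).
Computing step by step:
t(0) = 2
t(1) = 3 × 2 = 6
t(2) = 3 × 6 = 18
t(3) = 3 × 18 = 54
t(4) = 3 × 54 = 162

162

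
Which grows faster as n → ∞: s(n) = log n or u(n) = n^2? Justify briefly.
Comparing growth rates:
Growth-rate hierarchy: log n ≺ any polynomial ≺ any exponential cⁿ (c>1) ≺ n! ≺ nⁿ.
polynomial degree 2 dominates logarithmic asymptotically.

u(n) grows faster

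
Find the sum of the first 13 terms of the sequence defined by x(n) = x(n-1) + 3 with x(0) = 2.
Computing the sequence terms: 2, 5, 8, 11, 14, 17, 20, 23, 26, 29, 32, 35, 38
Adding these values together:

260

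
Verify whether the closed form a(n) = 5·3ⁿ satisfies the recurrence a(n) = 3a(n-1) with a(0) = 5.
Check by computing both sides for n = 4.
From the recurrence with a(0) = 5:
  a(0) = 5, a(1) = 15, a(2) = 45, a(3) = 135, a(4) = 405
  so the recurrence gives a(4) = 405.
From the proposed closed form a(n) = 5·3ⁿ:
  a(4) = 405.
Both sides give 405 at n = 4, and the initial condition(s) match, so the closed form is consistent.

Yes, the closed form is correct.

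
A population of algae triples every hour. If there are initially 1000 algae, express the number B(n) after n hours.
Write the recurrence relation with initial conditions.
Each hour multiplies the count by 3, so the count after n hours depends only on the count after n-1 hours: B(n) = 3 × B(n-1). The starting count gives B(0) = 1000.
Unrolling n times gives the closed form B(n) = 1000 × 3ⁿ.

B(n) = 3 × B(n-1), B(0) = 1000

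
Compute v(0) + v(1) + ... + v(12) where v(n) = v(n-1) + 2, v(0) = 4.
Computing the sequence terms: 4, 6, 8, 10, 12, 14, 16, 18, 20, 22, 24, 26, 28
Adding these values together:

208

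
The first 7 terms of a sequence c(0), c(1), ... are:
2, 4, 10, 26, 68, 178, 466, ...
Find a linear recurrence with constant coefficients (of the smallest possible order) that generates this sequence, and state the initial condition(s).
Look for the lowest-order linear relation among consecutive terms.
Observation: c(n) - 3·c(n-1) - (-1)·c(n-2) = 0 holds for the shown terms, and no order-1 relation c(n) = α·c(n-1) + β fits.
Check at n=3: 3·10 + (-1)·4 = 26. ✓

c(n) = 3c(n-1) - c(n-2), c(0) = 2, c(1) = 4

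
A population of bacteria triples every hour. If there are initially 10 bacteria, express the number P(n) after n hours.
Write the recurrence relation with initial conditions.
Each hour multiplies the count by 3, so the count after n hours depends only on the count after n-1 hours: P(n) = 3 × P(n-1). The starting count gives P(0) = 10.
Unrolling n times gives the closed form P(n) = 10 × 3ⁿ.

P(n) = 3 × P(n-1), P(0) = 10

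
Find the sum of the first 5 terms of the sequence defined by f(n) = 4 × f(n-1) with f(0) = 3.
Computing the sequence terms: 3, 12, 48, 192, 768
Adding these values together:

1023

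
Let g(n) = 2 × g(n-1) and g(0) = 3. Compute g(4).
Computing step by step:
g(0) = 3
g(1) = 2 × 3 = 6
g(2) = 2 × 6 = 12
g(3) = 2 × 12 = 24
g(4) = 2 × 24 = 48

48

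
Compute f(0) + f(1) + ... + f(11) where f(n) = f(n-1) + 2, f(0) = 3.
Computing the sequence terms: 3, 5, 7, 9, 11, 13, 15, 17, 19, 21, 23, 25
Adding these values together:

168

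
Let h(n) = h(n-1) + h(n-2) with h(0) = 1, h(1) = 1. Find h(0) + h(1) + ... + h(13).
Computing the sequence terms: 1, 1, 2, 3, 5, 8, 13, 21, 34, 55, 89, 144, 233, 377
Adding these values together:

986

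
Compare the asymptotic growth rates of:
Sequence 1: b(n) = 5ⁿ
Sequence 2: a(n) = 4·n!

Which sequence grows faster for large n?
Comparing growth rates:
Growth-rate hierarchy: log n ≺ any polynomial ≺ any exponential cⁿ (c>1) ≺ n! ≺ nⁿ.
factorial dominates exponential base 5 asymptotically.

a(n) grows faster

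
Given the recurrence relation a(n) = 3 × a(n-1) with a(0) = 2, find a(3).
Computing step by step:
a(0) = 2
a(1) = 3 × 2 = 6
a(2) = 3 × 6 = 18
a(3) = 3 × 18 = 54

54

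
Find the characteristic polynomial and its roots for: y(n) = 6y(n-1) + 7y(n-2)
Substitute y(n) = rⁿ and divide through by rⁿ⁻²: r² - 6r - 7 = 0
Factor: (r - 7)(r + 1) = 0, so r = 7, -1.
General solution: y(n) = A·7ⁿ + B·(-1)ⁿ

Characteristic: r² - 6r - 7 = 0, Roots: r = 7, -1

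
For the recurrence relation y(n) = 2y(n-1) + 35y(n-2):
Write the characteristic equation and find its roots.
Substitute y(n) = rⁿ and divide through by rⁿ⁻²: r² - 2r - 35 = 0
Factor: (r - 7)(r + 5) = 0, so r = 7, -5.
General solution: y(n) = A·7ⁿ + B·(-5)ⁿ

Characteristic: r² - 2r - 35 = 0, Roots: r = 7, -5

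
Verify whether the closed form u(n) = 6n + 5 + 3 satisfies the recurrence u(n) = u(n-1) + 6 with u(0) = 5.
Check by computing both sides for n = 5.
From the recurrence with u(0) = 5:
  u(0) = 5, u(1) = 11, u(2) = 17, u(3) = 23, u(4) = 29, u(5) = 35
  so the recurrence gives u(5) = 35.
From the proposed closed form u(n) = 6n + 5 + 3:
  u(5) = 38.
The recurrence gives 35 but the closed form gives 38, so the closed form does not satisfy the recurrence.

No, the closed form is incorrect.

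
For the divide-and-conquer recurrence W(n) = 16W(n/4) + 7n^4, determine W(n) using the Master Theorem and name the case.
Master Theorem template: W(n) = a·W(n/b) + f(n).
Here: a=16, b=4, f(n)=7n^4
Compute log_b(a) = log_4(16) = 2.
f(n) = 7n^4 = Ω(n^(2+ε)) with ε = 2, and the regularity condition holds (a·f(n/b) = (a/b^4)·f(n) with a/b^4 = 4^-2 < 1). Case 3: W(n) = Θ(f(n)) = Θ(n^4).

Case 3: W(n) = Θ(n^4)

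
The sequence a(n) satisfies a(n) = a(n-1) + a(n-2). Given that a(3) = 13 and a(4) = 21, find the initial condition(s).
Work backwards using a(k) = a(k+2) - a(k+1):
a(2) = a(4) - a(3) = 21 - 13 = 8
a(1) = a(3) - a(2) = 13 - 8 = 5
a(0) = a(2) - a(1) = 8 - 5 = 3

a(0) = 3, a(1) = 5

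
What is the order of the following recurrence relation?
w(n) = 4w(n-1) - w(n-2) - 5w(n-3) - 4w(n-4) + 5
The order is the largest lag k for which w(n-k) appears. Here the deepest term is w(n-4) (the 5 term is non-homogeneous and does not affect the order), so the order is 4.

Order 4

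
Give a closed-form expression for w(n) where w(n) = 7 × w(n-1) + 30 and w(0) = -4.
Recurrence: w(n) = 7 × w(n-1) + 30, initial: w(0) = -4.
Try w(n) = A·7ⁿ + C. Substituting: A·7ⁿ + C = 7(A·7ⁿ⁻¹ + C) + 30 = A·7ⁿ + 7C + 30, so C = 7C + 30, giving C = -5. Then w(0) = A - 5 = -4 gives A = 1.

w(n) = 7ⁿ - 5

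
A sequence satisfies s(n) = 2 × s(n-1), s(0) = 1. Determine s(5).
Computing step by step:
s(0) = 1
s(1) = 2 × 1 = 2
s(2) = 2 × 2 = 4
s(3) = 2 × 4 = 8
s(4) = 2 × 8 = 16
s(5) = 2 × 16 = 32

32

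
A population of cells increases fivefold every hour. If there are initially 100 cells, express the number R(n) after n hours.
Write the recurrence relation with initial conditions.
Each hour multiplies the count by 5, so the count after n hours depends only on the count after n-1 hours: R(n) = 5 × R(n-1). The starting count gives R(0) = 100.
Unrolling n times gives the closed form R(n) = 100 × 5ⁿ.

R(n) = 5 × R(n-1), R(0) = 100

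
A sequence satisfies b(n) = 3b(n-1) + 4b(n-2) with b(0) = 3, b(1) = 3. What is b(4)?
Computing the sequence terms:
3, 3, 21, 75, 309

309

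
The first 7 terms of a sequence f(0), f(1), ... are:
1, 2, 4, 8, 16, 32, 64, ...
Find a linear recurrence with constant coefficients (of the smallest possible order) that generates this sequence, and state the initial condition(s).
Look for the lowest-order linear relation among consecutive terms.
Observation: each term is 2× the previous.
Check at n=2: 2·2 = 4. ✓

f(n) = 2 × f(n-1), f(0) = 1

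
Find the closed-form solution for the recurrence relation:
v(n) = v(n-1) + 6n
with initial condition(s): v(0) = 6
Recurrence: v(n) = v(n-1) + 6n, initial: v(0) = 6.
Telescoping: v(n) = v(0) + 6·Σᵢ₌₁ⁿ i = 6 + 6·n(n+1)/2.

v(n) = 6·n(n+1)/2 + 6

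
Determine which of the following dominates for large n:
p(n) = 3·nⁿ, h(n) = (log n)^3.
Comparing growth rates:
Growth-rate hierarchy: log n ≺ any polynomial ≺ any exponential cⁿ (c>1) ≺ n! ≺ nⁿ.
super-exponential nⁿ dominates polylogarithmic (log n)^3 asymptotically.

p(n) grows faster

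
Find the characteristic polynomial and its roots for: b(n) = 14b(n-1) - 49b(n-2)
Substitute b(n) = rⁿ and divide through by rⁿ⁻²: r² - 14r + 49 = 0
Factor: (r - 7)² = 0, so r = 7 (double root).
General solution: b(n) = (A + Bn)·7ⁿ

Characteristic: r² - 14r + 49 = 0, Roots: r = 7 (double root)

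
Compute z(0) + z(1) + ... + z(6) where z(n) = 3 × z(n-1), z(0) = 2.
Computing the sequence terms: 2, 6, 18, 54, 162, 486, 1458
Adding these values together:

2186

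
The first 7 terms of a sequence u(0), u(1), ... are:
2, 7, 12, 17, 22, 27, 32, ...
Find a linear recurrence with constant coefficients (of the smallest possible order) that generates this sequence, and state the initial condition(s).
Look for the lowest-order linear relation among consecutive terms.
Observation: consecutive differences are constant (= 5).
Check at n=2: 1·7 + 5 = 12. ✓

u(n) = u(n-1) + 5, u(0) = 2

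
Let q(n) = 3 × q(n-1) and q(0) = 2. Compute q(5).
Computing step by step:
q(0) = 2
q(1) = 3 × 2 = 6
q(2) = 3 × 6 = 18
q(3) = 3 × 18 = 54
q(4) = 3 × 54 = 162
q(5) = 3 × 162 = 486

486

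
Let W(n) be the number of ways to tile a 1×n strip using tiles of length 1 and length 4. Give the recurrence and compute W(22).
Condition on the last tile: it has length 1 (leaving a 1×(n-1) strip) or length 4 (leaving a 1×(n-4) strip), so W(n) = W(n-1) + W(n-4) (order-4 linear recurrence).
For 0 ≤ i < 4 only unit tiles fit, so W(i) = 1.
Iterating the recurrence: W(4) = 2, W(5) = 3, W(6) = 4, W(7) = 5, W(8) = 7, W(9) = 10, W(10) = 14, W(11) = 19, W(12) = 26, W(13) = 36, W(14) = 50, W(15) = 69, W(16) = 95, W(17) = 131, W(18) = 181, W(19) = 250, W(20) = 345, W(21) = 476, W(22) = 657.

W(n) = W(n-1) + W(n-4), with W(i) = 1 for 0 ≤ i < 4; W(22) = 657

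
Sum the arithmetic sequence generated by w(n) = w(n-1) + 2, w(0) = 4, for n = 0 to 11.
Computing the sequence terms: 4, 6, 8, 10, 12, 14, 16, 18, 20, 22, 24, 26
Adding these values together:

180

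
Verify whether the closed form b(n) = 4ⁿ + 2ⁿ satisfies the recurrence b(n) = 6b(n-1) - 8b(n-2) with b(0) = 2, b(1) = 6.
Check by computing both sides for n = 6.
From the recurrence with b(0) = 2, b(1) = 6:
  b(0) = 2, b(1) = 6, b(2) = 20, b(3) = 72, b(4) = 272, b(5) = 1056, b(6) = 4160
  so the recurrence gives b(6) = 4160.
From the proposed closed form b(n) = 4ⁿ + 2ⁿ:
  b(6) = 4160.
Both sides give 4160 at n = 6, and the initial condition(s) match, so the closed form is consistent.

Yes, the closed form is correct.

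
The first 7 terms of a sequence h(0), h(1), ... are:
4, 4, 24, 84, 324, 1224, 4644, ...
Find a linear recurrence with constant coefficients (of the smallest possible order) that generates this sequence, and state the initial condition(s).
Look for the lowest-order linear relation among consecutive terms.
Observation: h(n) - 3·h(n-1) - (3)·h(n-2) = 0 holds for the shown terms, and no order-1 relation h(n) = α·h(n-1) + β fits.
Check at n=3: 3·24 + (3)·4 = 84. ✓

h(n) = 3h(n-1) + 3h(n-2), h(0) = 4, h(1) = 4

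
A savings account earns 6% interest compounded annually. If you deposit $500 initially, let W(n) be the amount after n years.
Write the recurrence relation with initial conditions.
Each year the balance grows by 6%, i.e. is multiplied by 1 + 6/100 = 1.06, so W(n) = 1.06 × W(n-1). The initial deposit gives W(0) = 500.
Unrolling gives the closed form W(n) = 500 × (1.06)ⁿ.

W(n) = 1.06 × W(n-1), W(0) = 500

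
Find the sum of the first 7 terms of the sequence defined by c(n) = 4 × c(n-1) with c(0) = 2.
Computing the sequence terms: 2, 8, 32, 128, 512, 2048, 8192
Adding these values together:

10922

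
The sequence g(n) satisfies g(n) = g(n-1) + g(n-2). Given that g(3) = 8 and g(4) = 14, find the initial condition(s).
Work backwards using g(k) = g(k+2) - g(k+1):
g(2) = g(4) - g(3) = 14 - 8 = 6
g(1) = g(3) - g(2) = 8 - 6 = 2
g(0) = g(2) - g(1) = 6 - 2 = 4

g(0) = 4, g(1) = 2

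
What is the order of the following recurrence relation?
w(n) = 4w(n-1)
The order is the largest lag k for which w(n-k) appears. Here the deepest term is w(n-1), so the order is 1.

Order 1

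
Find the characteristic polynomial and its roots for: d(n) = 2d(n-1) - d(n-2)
Substitute d(n) = rⁿ and divide through by rⁿ⁻²: r² - 2r + 1 = 0
Factor: (r - 1)² = 0, so r = 1 (double root).
General solution: d(n) = (A + Bn)·1ⁿ

Characteristic: r² - 2r + 1 = 0, Roots: r = 1 (double root)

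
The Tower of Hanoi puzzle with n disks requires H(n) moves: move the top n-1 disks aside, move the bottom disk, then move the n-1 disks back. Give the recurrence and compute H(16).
Moving n disks = move the top n-1 disks aside (H(n-1) moves) + move the largest disk (1 move) + move the n-1 disks back on top (H(n-1) moves), so H(n) = 2H(n-1) + 1, with H(1) = 1 (a single disk takes one move).
First terms: 1, 3, 7, 15, 31, 63, … — each is one less than a power of 2. Indeed H(n) + 1 = 2(H(n-1) + 1) with H(1) + 1 = 2, so H(n) + 1 = 2ⁿ and H(n) = 2ⁿ - 1.
Hence H(16) = 2^16 - 1 = 65536 - 1 = 65535.

H(n) = 2H(n-1) + 1, H(1) = 1; H(16) = 65535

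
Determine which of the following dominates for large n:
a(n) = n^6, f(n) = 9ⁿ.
Comparing growth rates:
Growth-rate hierarchy: log n ≺ any polynomial ≺ any exponential cⁿ (c>1) ≺ n! ≺ nⁿ.
exponential base 9 dominates polynomial degree 6 asymptotically.

f(n) grows faster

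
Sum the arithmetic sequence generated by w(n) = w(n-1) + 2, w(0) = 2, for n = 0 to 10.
Computing the sequence terms: 2, 4, 6, 8, 10, 12, 14, 16, 18, 20, 22
Adding these values together:

132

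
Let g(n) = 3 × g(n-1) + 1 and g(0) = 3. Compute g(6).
Computing step by step:
g(0) = 3
g(1) = 3 × 3 + 1 = 10
g(2) = 3 × 10 + 1 = 31
g(3) = 3 × 31 + 1 = 94
g(4) = 3 × 94 + 1 = 283
g(5) = 3 × 283 + 1 = 850
g(6) = 3 × 850 + 1 = 2551

2551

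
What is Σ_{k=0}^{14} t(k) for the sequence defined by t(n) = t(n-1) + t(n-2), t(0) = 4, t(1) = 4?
Computing the sequence terms: 4, 4, 8, 12, 20, 32, 52, 84, 136, 220, 356, 576, 932, 1508, 2440
Adding these values together:

6384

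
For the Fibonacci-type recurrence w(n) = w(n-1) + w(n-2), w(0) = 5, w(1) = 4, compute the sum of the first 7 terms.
Computing the sequence terms: 5, 4, 9, 13, 22, 35, 57
Adding these values together:

145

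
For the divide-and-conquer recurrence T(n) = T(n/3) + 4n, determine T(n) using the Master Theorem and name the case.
Master Theorem template: T(n) = a·T(n/b) + f(n).
Here: a=1, b=3, f(n)=4n
Compute log_b(a) = log_3(1) = 0.
f(n) = 4n = Ω(n^(0+ε)) with ε = 1, and the regularity condition holds (a·f(n/b) = (a/b^1)·f(n) with a/b^1 = 3^-1 < 1). Case 3: T(n) = Θ(f(n)) = Θ(n).

Case 3: T(n) = Θ(n)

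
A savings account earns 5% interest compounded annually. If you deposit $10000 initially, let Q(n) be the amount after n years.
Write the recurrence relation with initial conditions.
Each year the balance grows by 5%, i.e. is multiplied by 1 + 5/100 = 1.05, so Q(n) = 1.05 × Q(n-1). The initial deposit gives Q(0) = 10000.
Unrolling gives the closed form Q(n) = 10000 × (1.05)ⁿ.

Q(n) = 1.05 × Q(n-1), Q(0) = 10000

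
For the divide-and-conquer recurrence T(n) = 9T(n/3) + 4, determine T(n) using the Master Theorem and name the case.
Master Theorem template: T(n) = a·T(n/b) + f(n).
Here: a=9, b=3, f(n)=4
Compute log_b(a) = log_3(9) = 2.
f(n) = 4 = O(n^(2-ε)) with ε = 2. Case 1: T(n) = Θ(n^log_b(a)) = Θ(n^2).

Case 1: T(n) = Θ(n^2)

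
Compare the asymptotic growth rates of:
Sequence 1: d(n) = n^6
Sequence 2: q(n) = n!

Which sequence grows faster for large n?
Comparing growth rates:
Growth-rate hierarchy: log n ≺ any polynomial ≺ any exponential cⁿ (c>1) ≺ n! ≺ nⁿ.
factorial dominates polynomial degree 6 asymptotically.

q(n) grows faster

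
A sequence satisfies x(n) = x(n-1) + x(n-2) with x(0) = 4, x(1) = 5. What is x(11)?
Computing the sequence terms:
4, 5, 9, 14, 23, 37, 60, 97, 157, 254, 411, 665

665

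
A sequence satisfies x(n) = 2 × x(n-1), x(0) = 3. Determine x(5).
Computing step by step:
x(0) = 3
x(1) = 2 × 3 = 6
x(2) = 2 × 6 = 12
x(3) = 2 × 12 = 24
x(4) = 2 × 24 = 48
x(5) = 2 × 48 = 96

96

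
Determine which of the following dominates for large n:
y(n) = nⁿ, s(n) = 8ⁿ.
Comparing growth rates:
Growth-rate hierarchy: log n ≺ any polynomial ≺ any exponential cⁿ (c>1) ≺ n! ≺ nⁿ.
super-exponential nⁿ dominates exponential base 8 asymptotically.

y(n) grows faster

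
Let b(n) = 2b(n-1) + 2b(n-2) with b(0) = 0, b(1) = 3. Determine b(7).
Computing the sequence terms:
0, 3, 6, 18, 48, 132, 360, 984

984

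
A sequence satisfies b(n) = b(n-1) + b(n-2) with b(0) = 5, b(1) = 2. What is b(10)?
Computing the sequence terms:
5, 2, 7, 9, 16, 25, 41, 66, 107, 173, 280

280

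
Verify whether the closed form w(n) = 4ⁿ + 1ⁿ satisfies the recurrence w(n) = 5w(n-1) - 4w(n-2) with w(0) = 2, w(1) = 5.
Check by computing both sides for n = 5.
From the recurrence with w(0) = 2, w(1) = 5:
  w(0) = 2, w(1) = 5, w(2) = 17, w(3) = 65, w(4) = 257, w(5) = 1025
  so the recurrence gives w(5) = 1025.
From the proposed closed form w(n) = 4ⁿ + 1ⁿ:
  w(5) = 1025.
Both sides give 1025 at n = 5, and the initial condition(s) match, so the closed form is consistent.

Yes, the closed form is correct.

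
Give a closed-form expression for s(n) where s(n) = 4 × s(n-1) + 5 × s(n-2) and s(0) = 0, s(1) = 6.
Recurrence: s(n) = 4 × s(n-1) + 5 × s(n-2), initial: s(0) = 0, s(1) = 6.
Characteristic equation: r² - 4r - 5 = 0, which factors as (r - 5)(r + 1) = 0, so r = 5, -1. General solution s(n) = A·5ⁿ + B·(-1)ⁿ. From s(0) = 0: A + B = 0. From s(1) = 6: 5A - 1B = 6. Solving gives A = 1, B = -1.

s(n) = 5ⁿ - (-1)ⁿ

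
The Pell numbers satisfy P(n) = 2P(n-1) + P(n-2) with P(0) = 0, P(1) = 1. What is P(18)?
Computing the sequence terms:
0, 1, 2, 5, 12, 29, 70, 169, 408, 985, 2378, 5741, 13860, 33461, 80782, 195025, 470832, 1136689, 2744210

2744210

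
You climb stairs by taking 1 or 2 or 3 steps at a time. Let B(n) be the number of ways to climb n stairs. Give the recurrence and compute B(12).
Condition on the size of the last step (1 to 3): before it there were n-1, …, n-3 stairs climbed, and these cases are disjoint, so B(n) = B(n-1) + B(n-2) + B(n-3) (order-3 linear recurrence).
Initial conditions by direct count (compositions of i into parts ≤ 3): B(1) = 1; B(2) = 2; B(3) = 4.
Iterating the recurrence: B(4) = 7, B(5) = 13, B(6) = 24, B(7) = 44, B(8) = 81, B(9) = 149, B(10) = 274, B(11) = 504, B(12) = 927.

B(n) = B(n-1) + B(n-2) + B(n-3), B(1) = 1, B(2) = 2, B(3) = 4; B(12) = 927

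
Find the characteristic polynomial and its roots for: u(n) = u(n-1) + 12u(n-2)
Substitute u(n) = rⁿ and divide through by rⁿ⁻²: r² - r - 12 = 0
Factor: (r - 4)(r + 3) = 0, so r = 4, -3.
General solution: u(n) = A·4ⁿ + B·(-3)ⁿ

Characteristic: r² - r - 12 = 0, Roots: r = 4, -3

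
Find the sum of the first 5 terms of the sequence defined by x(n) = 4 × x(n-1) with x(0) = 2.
Computing the sequence terms: 2, 8, 32, 128, 512
Adding these values together:

682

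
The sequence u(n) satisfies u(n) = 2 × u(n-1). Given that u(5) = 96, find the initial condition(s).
In general u(n) = 2ⁿ · u(0). At n = 5: u(0) = u(5) / 2^5 = 96 / 32 = 3.

u(0) = 3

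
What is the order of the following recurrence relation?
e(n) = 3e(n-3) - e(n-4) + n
The order is the largest lag k for which e(n-k) appears. Here the deepest term is e(n-4) (the n term is non-homogeneous and does not affect the order), so the order is 4.

Order 4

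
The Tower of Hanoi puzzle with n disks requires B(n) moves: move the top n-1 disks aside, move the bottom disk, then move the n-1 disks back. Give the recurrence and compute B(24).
Moving n disks = move the top n-1 disks aside (B(n-1) moves) + move the largest disk (1 move) + move the n-1 disks back on top (B(n-1) moves), so B(n) = 2B(n-1) + 1, with B(1) = 1 (a single disk takes one move).
First terms: 1, 3, 7, 15, 31, 63, … — each is one less than a power of 2. Indeed B(n) + 1 = 2(B(n-1) + 1) with B(1) + 1 = 2, so B(n) + 1 = 2ⁿ and B(n) = 2ⁿ - 1.
Hence B(24) = 2^24 - 1 = 16777216 - 1 = 16777215.

B(n) = 2B(n-1) + 1, B(1) = 1; B(24) = 16777215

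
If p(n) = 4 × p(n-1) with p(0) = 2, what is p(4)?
Computing step by step:
p(0) = 2
p(1) = 4 × 2 = 8
p(2) = 4 × 8 = 32
p(3) = 4 × 32 = 128
p(4) = 4 × 128 = 512

512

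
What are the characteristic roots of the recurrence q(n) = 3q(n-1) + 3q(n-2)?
Substitute q(n) = rⁿ and divide through by rⁿ⁻²: r² - 3r - 3 = 0
Discriminant: 3² + 4·3 = 21, not a perfect square, so by the quadratic formula r = (3 ± √21)/2.
General solution: q(n) = A·r₁ⁿ + B·r₂ⁿ where r₁,r₂ = (3 ± √21)/2

Characteristic: r² - 3r - 3 = 0, Roots: r = (3 ± √21)/2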